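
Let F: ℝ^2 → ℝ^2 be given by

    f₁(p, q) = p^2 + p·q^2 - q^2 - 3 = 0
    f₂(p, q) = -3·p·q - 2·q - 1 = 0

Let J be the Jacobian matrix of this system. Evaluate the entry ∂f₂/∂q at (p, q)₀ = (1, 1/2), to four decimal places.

∂f₂/∂q = -3·p - 2.
At (1, 1/2) this is -5.0000.

-5.0000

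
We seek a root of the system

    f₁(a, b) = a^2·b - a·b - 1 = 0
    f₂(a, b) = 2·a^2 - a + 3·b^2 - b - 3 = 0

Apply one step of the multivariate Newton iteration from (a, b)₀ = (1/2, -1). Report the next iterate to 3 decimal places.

(-21.500, -4.000)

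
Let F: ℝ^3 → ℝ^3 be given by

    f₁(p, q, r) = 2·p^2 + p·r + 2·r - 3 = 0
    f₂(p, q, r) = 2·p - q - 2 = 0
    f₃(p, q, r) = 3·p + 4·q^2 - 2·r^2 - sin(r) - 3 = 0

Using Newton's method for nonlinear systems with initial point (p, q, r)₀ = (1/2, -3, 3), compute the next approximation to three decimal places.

(0.081, -1.837, 1.837)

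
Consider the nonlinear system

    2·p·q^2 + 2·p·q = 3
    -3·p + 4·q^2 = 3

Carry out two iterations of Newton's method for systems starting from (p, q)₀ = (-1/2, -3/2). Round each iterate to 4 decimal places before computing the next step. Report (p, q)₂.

(2.0000, -1.5000)

At (-1/2, -3/2): F = (-3.7500, 7.5000).
Jacobian J = [[2·q^2 + 2·q, 4·p·q + 2·p], [-3, 8·q]].
At the point, J = [[1.5000, 2.0000], [-3.0000, -12.0000]] (det J = -12.0000).
Solving J·Δ = −F gives Δ = (2.5000, 0.0000).
Then the next iterate is (p, q)₁ = (2.0000, -1.5000).
Round to (2.0000, -1.5000) and repeat: F = (0.0000, 0.0000), J = [[1.5000, -8.0000], [-3.0000, -12.0000]].
Δ = (0.0000, 0.0000), so (p, q)₂ = (2.0000, -1.5000).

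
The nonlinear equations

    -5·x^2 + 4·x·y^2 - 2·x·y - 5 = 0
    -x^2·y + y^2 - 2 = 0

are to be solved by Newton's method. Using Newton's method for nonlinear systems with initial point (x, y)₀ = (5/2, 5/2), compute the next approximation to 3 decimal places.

At (5/2, 5/2): F = (13.750, -11.375).
Jacobian J = [[-10·x + 4·y^2 - 2·y, 8·x·y - 2·x], [-2·x·y, -x^2 + 2·y]].
At the point, J = [[-5.000, 45.000], [-12.500, -1.250]] (det J = 568.750).
Solving J·Δ = −F gives Δ = (-0.870, -0.402).
Then the next iterate is (x, y)₁ = (1.630, 2.098).

(1.630, 2.098)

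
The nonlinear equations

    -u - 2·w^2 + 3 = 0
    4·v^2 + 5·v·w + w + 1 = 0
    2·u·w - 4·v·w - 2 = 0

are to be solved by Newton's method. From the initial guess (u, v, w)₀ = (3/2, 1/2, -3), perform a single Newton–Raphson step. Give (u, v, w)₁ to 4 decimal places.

(0.1340, 0.1286, -1.7388)

At (3/2, 1/2, -3): F = (-16.5000, -8.5000, -5.0000).
Jacobian J = [[-1, 0, -4·w], [0, 8·v + 5·w, 5·v + 1], [2·w, -4·w, 2·u - 4·v]].
At the point, J = [[-1.0000, 0.0000, 12.0000], [0.0000, -11.0000, 3.5000], [-6.0000, 12.0000, 1.0000]] (det J = -739.0000).
Solving J·Δ = −F gives Δ = (-1.3660, -0.3714, 1.2612).
Then the next iterate is (u, v, w)₁ = (0.1340, 0.1286, -1.7388).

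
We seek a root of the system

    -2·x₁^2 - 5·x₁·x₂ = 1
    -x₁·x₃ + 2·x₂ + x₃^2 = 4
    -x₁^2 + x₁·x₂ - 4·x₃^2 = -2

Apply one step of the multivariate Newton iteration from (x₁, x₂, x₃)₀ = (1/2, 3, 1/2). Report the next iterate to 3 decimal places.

At (1/2, 3, 1/2): F = (-9.000, 2.000, 2.250).
Jacobian J = [[-4·x₁ - 5·x₂, -5·x₁, 0], [-x₃, 2, -x₁ + 2·x₃], [-2·x₁ + x₂, x₁, -8·x₃]].
At the point, J = [[-17.000, -2.500, 0.000], [-0.500, 2.000, 0.500], [2.000, 0.500, -4.000]] (det J = 142.750).
Solving J·Δ = −F gives Δ = (-0.360, -1.150, 0.239).
Then the next iterate is (x₁, x₂, x₃)₁ = (0.140, 1.850, 0.739).

(0.140, 1.850, 0.739)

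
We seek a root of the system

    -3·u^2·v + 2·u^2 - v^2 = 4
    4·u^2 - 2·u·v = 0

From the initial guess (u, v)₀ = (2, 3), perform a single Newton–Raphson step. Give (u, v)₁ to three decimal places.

(1.192, 1.979)

At (2, 3): F = (-41.000, 4.000).
Jacobian J = [[-6·u·v + 4·u, -3·u^2 - 2·v], [8·u - 2·v, -2·u]].
At the point, J = [[-28.000, -18.000], [10.000, -4.000]] (det J = 292.000).
Solving J·Δ = −F gives Δ = (-0.808, -1.021).
Then the next iterate is (u, v)₁ = (1.192, 1.979).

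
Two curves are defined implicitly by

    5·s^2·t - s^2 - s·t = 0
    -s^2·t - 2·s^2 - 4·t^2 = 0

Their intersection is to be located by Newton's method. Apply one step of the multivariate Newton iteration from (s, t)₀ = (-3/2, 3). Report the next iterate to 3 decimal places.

(-1.154, 1.398)

At (-3/2, 3): F = (36.000, -47.250).
Jacobian J = [[10·s·t - 2·s - t, 5·s^2 - s], [-2·s·t - 4·s, -s^2 - 8·t]].
At the point, J = [[-45.000, 12.750], [15.000, -26.250]] (det J = 990.000).
Solving J·Δ = −F gives Δ = (0.346, -1.602).
Then the next iterate is (s, t)₁ = (-1.154, 1.398).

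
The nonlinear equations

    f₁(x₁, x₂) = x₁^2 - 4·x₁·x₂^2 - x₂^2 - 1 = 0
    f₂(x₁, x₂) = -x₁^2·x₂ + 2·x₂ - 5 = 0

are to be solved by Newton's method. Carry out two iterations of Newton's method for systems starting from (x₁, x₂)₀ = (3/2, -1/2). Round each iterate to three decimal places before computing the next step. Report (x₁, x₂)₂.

(3.436, -1.002)

At (3/2, -1/2): F = (-0.500, -4.875).
Jacobian J = [[2·x₁ - 4·x₂^2, -8·x₁·x₂ - 2·x₂], [-2·x₁·x₂, -x₁^2 + 2]].
At the point, J = [[2.000, 7.000], [1.500, -0.250]] (det J = -11.000).
Solving J·Δ = −F gives Δ = (3.114, -0.818).
Then the next iterate is (x₁, x₂)₁ = (4.614, -1.318).
Round to (4.614, -1.318) and repeat: F = (-13.50849, 20.42290), J = [[2.27950, 51.28602], [12.16250, -19.28900]].
Δ = (-1.178, 0.316), so (x₁, x₂)₂ = (3.436, -1.002).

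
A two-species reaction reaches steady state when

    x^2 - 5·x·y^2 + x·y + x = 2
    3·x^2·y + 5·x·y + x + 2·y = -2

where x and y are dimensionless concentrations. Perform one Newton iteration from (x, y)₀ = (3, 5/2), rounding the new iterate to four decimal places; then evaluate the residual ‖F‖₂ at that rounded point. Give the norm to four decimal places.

At (3, 5/2): F = (-76.2500, 115.0000).
Jacobian J = [[2·x - 5·y^2 + y + 1, -10·x·y + x], [6·x·y + 5·y + 1, 3·x^2 + 5·x + 2]].
At the point, J = [[-21.7500, -72.0000], [58.5000, 44.0000]] (det J = 3255.0000).
Solving J·Δ = −F gives Δ = (-1.5131, -0.6020).
Then the next iterate is (x, y)₁ = (1.4869, 1.8980).
Re-evaluating at (1.4869, 1.8980): F = (-22.262165, 33.982284), so ‖F‖₂ = 40.6251.

40.6251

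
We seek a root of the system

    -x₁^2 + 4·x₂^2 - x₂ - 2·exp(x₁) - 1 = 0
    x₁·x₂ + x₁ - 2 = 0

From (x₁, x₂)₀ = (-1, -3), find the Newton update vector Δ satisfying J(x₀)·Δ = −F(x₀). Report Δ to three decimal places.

At (-1, -3): F = (36.26424, 0.000).
Jacobian J = [[-2·x₁ - 2·exp(x₁), 8·x₂ - 1], [x₂ + 1, x₁]].
At the point, J = [[1.26424, -25.000], [-2.000, -1.000]] (det J = -51.26424).
Solving J·Δ = −F gives Δ = (-0.707, 1.415).

(-0.707, 1.415)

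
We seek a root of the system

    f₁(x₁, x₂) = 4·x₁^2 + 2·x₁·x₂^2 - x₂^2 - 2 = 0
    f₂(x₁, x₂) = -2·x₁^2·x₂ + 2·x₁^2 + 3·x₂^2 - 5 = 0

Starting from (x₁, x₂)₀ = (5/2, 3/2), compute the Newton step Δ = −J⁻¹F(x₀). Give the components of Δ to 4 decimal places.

(-2.2524, 1.9320)

At (5/2, 3/2): F = (32.0000, -4.5000).
Jacobian J = [[8·x₁ + 2·x₂^2, 4·x₁·x₂ - 2·x₂], [-4·x₁·x₂ + 4·x₁, -2·x₁^2 + 6·x₂]].
At the point, J = [[24.5000, 12.0000], [-5.0000, -3.5000]] (det J = -25.7500).
Solving J·Δ = −F gives Δ = (-2.2524, 1.9320).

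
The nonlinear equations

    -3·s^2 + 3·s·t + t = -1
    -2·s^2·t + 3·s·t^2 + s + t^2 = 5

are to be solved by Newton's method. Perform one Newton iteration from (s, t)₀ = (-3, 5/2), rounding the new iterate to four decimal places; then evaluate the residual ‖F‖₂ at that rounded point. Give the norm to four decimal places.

At (-3, 5/2): F = (-46.0000, -103.0000).
Jacobian J = [[-6·s + 3·t, 3·s + 1], [-4·s·t + 3·t^2 + 1, -2·s^2 + 6·s·t + 2·t]].
At the point, J = [[25.5000, -8.0000], [49.7500, -58.0000]] (det J = -1081.0000).
Solving J·Δ = −F gives Δ = (1.7058, -0.3127).
Then the next iterate is (s, t)₁ = (-1.2942, 2.1873).
Re-evaluating at (-1.2942, 2.1873): F = (-10.329972, -27.412621), so ‖F‖₂ = 29.2944.

29.2944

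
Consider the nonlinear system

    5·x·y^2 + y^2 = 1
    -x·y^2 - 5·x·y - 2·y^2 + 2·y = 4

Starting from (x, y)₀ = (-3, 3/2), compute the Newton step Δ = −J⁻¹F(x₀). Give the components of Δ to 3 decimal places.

(1.883, -0.269)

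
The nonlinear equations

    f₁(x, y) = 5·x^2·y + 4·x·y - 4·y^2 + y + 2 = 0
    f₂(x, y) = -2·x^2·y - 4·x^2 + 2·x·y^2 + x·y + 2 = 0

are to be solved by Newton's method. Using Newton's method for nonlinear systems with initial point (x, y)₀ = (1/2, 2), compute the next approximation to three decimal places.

At (1/2, 2): F = (-5.500, 5.000).
Jacobian J = [[10·x·y + 4·y, 5·x^2 + 4·x - 8·y + 1], [-4·x·y - 8·x + 2·y^2 + y, -2·x^2 + 4·x·y + x]].
At the point, J = [[18.000, -11.750], [2.000, 4.000]] (det J = 95.500).
Solving J·Δ = −F gives Δ = (-0.385, -1.058).
Then the next iterate is (x, y)₁ = (0.115, 0.942).

(0.115, 0.942)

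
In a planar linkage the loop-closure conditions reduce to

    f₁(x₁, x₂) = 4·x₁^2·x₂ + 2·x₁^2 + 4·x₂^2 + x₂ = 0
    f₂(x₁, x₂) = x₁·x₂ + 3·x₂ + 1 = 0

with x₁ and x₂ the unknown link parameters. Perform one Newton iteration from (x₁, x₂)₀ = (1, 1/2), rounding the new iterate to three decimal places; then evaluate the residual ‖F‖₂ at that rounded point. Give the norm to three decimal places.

1.301

At (1, 1/2): F = (5.500, 3.000).
Jacobian J = [[8·x₁·x₂ + 4·x₁, 4·x₁^2 + 8·x₂ + 1], [x₂, x₁ + 3]].
At the point, J = [[8.000, 9.000], [0.500, 4.000]] (det J = 27.500).
Solving J·Δ = −F gives Δ = (0.182, -0.773).
Then the next iterate is (x₁, x₂)₁ = (1.182, -0.273).
Re-evaluating at (1.182, -0.273): F = (1.29370, -0.14169), so ‖F‖₂ = 1.301.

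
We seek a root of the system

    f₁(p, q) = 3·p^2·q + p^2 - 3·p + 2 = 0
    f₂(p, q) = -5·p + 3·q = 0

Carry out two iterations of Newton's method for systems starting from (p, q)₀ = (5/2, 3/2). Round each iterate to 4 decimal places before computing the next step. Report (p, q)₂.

(0.7103, 1.1838)

At (5/2, 3/2): F = (28.8750, -8.0000).
Jacobian J = [[6·p·q + 2·p - 3, 3·p^2], [-5, 3]].
At the point, J = [[24.5000, 18.7500], [-5.0000, 3.0000]] (det J = 167.2500).
Solving J·Δ = −F gives Δ = (-1.4148, 0.3087).
Then the next iterate is (p, q)₁ = (1.0852, 1.8087).
Round to (1.0852, 1.8087) and repeat: F = (6.312155, 0.0001), J = [[10.947207, 3.532977], [-5.0000, 3.0000]].
Δ = (-0.3749, -0.6249), so (p, q)₂ = (0.7103, 1.1838).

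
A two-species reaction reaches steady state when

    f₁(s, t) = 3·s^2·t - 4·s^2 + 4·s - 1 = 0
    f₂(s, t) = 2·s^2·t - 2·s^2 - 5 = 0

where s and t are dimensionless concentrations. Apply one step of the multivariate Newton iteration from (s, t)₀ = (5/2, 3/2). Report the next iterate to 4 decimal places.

(12.7500, -2.7000)

At (5/2, 3/2): F = (12.1250, 1.2500).
Jacobian J = [[6·s·t - 8·s + 4, 3·s^2], [4·s·t - 4·s, 2·s^2]].
At the point, J = [[6.5000, 18.7500], [5.0000, 12.5000]] (det J = -12.5000).
Solving J·Δ = −F gives Δ = (10.2500, -4.2000).
Then the next iterate is (s, t)₁ = (12.7500, -2.7000).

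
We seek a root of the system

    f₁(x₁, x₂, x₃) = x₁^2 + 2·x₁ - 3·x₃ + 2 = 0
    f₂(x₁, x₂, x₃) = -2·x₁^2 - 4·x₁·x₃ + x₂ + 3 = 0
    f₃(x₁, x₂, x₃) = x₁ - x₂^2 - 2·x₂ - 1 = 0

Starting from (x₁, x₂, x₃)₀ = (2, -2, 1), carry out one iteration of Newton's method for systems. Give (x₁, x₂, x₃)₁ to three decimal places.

(0.801, -1.901, 0.936)

At (2, -2, 1): F = (7.000, -15.000, 1.000).
Jacobian J = [[2·x₁ + 2, 0, -3], [-4·x₁ - 4·x₃, 1, -4·x₁], [1, -2·x₂ - 2, 0]].
At the point, J = [[6.000, 0.000, -3.000], [-12.000, 1.000, -8.000], [1.000, 2.000, 0.000]] (det J = 171.000).
Solving J·Δ = −F gives Δ = (-1.199, 0.099, -0.064).
Then the next iterate is (x₁, x₂, x₃)₁ = (0.801, -1.901, 0.936).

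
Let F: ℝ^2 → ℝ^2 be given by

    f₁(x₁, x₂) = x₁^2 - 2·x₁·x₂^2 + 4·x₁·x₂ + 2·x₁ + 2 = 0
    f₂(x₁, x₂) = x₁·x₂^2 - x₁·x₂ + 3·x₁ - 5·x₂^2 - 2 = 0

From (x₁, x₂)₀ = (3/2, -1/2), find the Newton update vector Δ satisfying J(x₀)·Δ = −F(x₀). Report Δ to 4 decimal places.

(-0.5000, -0.2500)

At (3/2, -1/2): F = (3.5000, 2.3750).
Jacobian J = [[2·x₁ - 2·x₂^2 + 4·x₂ + 2, -4·x₁·x₂ + 4·x₁], [x₂^2 - x₂ + 3, 2·x₁·x₂ - x₁ - 10·x₂]].
At the point, J = [[2.5000, 9.0000], [3.7500, 2.0000]] (det J = -28.7500).
Solving J·Δ = −F gives Δ = (-0.5000, -0.2500).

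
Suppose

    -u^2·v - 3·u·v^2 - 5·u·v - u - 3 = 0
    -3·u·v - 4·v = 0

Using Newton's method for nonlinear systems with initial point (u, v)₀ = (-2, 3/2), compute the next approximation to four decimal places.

At (-2, 3/2): F = (21.5000, 3.0000).
Jacobian J = [[-2·u·v - 3·v^2 - 5·v - 1, -u^2 - 6·u·v - 5·u], [-3·v, -3·u - 4]].
At the point, J = [[-9.2500, 24.0000], [-4.5000, 2.0000]] (det J = 89.5000).
Solving J·Δ = −F gives Δ = (0.3240, -0.7709).
Then the next iterate is (u, v)₁ = (-1.6760, 0.7291).

(-1.6760, 0.7291)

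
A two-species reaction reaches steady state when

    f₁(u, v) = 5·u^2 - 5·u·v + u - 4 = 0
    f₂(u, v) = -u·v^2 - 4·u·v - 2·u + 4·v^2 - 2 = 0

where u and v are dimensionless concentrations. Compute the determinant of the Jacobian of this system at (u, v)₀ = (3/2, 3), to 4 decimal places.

J = [[10·u - 5·v + 1, -5·u], [-v^2 - 4·v - 2, -2·u·v - 4·u + 8·v]].
At the point, J = [[1.0000, -7.5000], [-23.0000, 9.0000]].
det J = -163.5000.

-163.5000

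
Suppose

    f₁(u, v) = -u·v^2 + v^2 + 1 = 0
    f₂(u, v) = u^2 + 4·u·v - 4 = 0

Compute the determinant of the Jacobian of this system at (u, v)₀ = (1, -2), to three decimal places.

-16.000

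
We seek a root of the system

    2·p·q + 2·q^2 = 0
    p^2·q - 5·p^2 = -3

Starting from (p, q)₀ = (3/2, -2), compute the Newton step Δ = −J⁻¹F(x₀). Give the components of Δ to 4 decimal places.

(-0.5197, 0.8158)

At (3/2, -2): F = (2.0000, -12.7500).
Jacobian J = [[2·q, 2·p + 4·q], [2·p·q - 10·p, p^2]].
At the point, J = [[-4.0000, -5.0000], [-21.0000, 2.2500]] (det J = -114.0000).
Solving J·Δ = −F gives Δ = (-0.5197, 0.8158).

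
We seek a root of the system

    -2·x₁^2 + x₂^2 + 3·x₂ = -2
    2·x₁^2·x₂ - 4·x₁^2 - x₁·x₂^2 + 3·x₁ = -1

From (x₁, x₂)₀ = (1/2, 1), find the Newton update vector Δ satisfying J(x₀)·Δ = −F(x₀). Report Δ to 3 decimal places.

(10.250, 3.000)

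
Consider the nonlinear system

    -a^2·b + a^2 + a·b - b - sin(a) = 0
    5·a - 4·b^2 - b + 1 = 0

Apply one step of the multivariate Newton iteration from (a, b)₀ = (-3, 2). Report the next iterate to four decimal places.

At (-3, 2): F = (-16.858880, -32.0000).
Jacobian J = [[-2·a·b + 2·a + b - cos(a), -a^2 + a - 1], [5, -8·b - 1]].
At the point, J = [[8.989992, -13.0000], [5.0000, -17.0000]] (det J = -87.829872).
Solving J·Δ = −F gives Δ = (-1.4733, -2.3157).
Then the next iterate is (a, b)₁ = (-4.4733, -0.3157).

(-4.4733, -0.3157)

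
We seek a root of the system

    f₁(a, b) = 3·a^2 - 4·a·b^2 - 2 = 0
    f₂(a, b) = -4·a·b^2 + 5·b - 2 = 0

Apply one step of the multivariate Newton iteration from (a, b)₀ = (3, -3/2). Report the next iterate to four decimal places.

(1.2222, -1.0000)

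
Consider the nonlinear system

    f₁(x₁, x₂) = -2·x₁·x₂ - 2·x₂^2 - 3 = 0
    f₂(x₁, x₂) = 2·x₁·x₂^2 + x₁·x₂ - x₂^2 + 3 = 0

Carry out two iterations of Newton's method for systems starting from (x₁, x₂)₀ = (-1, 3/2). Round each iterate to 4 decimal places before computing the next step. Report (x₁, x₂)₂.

(-2.8394, 0.3686)

At (-1, 3/2): F = (-4.5000, -5.2500).
Jacobian J = [[-2·x₂, -2·x₁ - 4·x₂], [2·x₂^2 + x₂, 4·x₁·x₂ + x₁ - 2·x₂]].
At the point, J = [[-3.0000, -4.0000], [6.0000, -10.0000]] (det J = 54.0000).
Solving J·Δ = −F gives Δ = (-0.4444, -0.7917).
Then the next iterate is (x₁, x₂)₁ = (-1.4444, 0.7083).
Round to (-1.4444, 0.7083) and repeat: F = (-1.957241, 0.025964), J = [[-1.4166, 0.0556], [1.711678, -6.953274]].
Δ = (-1.3950, -0.3397), so (x₁, x₂)₂ = (-2.8394, 0.3686).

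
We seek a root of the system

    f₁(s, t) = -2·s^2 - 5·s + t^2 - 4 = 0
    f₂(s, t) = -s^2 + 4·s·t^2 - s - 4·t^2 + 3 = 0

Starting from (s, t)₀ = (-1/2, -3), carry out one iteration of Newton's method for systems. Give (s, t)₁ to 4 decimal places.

At (-1/2, -3): F = (7.0000, -50.7500).
Jacobian J = [[-4·s - 5, 2·t], [-2·s + 4·t^2 - 1, 8·s·t - 8·t]].
At the point, J = [[-3.0000, -6.0000], [36.0000, 36.0000]] (det J = 108.0000).
Solving J·Δ = −F gives Δ = (0.4861, 0.9236).
Then the next iterate is (s, t)₁ = (-0.0139, -2.0764).

(-0.0139, -2.0764)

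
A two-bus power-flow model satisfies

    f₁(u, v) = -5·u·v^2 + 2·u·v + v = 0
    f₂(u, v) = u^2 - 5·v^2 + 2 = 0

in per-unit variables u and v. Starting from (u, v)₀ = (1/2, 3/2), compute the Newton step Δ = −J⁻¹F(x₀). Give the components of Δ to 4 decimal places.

(0.0783, -0.5948)

At (1/2, 3/2): F = (-2.6250, -9.0000).
Jacobian J = [[-5·v^2 + 2·v, -10·u·v + 2·u + 1], [2·u, -10·v]].
At the point, J = [[-8.2500, -5.5000], [1.0000, -15.0000]] (det J = 129.2500).
Solving J·Δ = −F gives Δ = (0.0783, -0.5948).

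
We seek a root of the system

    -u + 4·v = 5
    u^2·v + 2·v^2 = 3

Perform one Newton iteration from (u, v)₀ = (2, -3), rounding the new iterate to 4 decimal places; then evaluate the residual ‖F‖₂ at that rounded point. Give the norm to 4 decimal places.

At (2, -3): F = (-19.0000, 3.0000).
Jacobian J = [[-1, 4], [2·u·v, u^2 + 4·v]].
At the point, J = [[-1.0000, 4.0000], [-12.0000, -8.0000]] (det J = 56.0000).
Solving J·Δ = −F gives Δ = (-2.5000, 4.1250).
Then the next iterate is (u, v)₁ = (-0.5000, 1.1250).
Re-evaluating at (-0.5000, 1.1250): F = (0.0000, -0.1875), so ‖F‖₂ = 0.1875.

0.1875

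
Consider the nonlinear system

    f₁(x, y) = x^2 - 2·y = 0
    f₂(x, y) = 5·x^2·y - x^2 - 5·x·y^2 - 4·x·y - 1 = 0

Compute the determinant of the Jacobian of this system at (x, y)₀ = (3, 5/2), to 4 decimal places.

J = [[2·x, -2], [10·x·y - 2·x - 5·y^2 - 4·y, 5·x^2 - 10·x·y - 4·x]].
At the point, J = [[6.0000, -2.0000], [27.7500, -42.0000]].
det J = -196.5000.

-196.5000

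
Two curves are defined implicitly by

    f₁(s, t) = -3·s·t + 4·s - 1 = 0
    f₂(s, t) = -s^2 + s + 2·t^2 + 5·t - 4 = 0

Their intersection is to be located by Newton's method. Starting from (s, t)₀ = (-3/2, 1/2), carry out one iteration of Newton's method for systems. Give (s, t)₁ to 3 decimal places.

(-25.250, 14.750)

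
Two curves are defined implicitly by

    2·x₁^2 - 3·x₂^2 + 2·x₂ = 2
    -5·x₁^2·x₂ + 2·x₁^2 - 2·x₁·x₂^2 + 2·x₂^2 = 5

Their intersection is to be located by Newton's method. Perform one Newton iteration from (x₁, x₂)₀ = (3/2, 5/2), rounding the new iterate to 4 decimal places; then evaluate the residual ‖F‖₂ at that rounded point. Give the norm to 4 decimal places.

12.0729

At (3/2, 5/2): F = (-11.2500, -34.8750).
Jacobian J = [[4·x₁, -6·x₂ + 2], [-10·x₁·x₂ + 4·x₁ - 2·x₂^2, -5·x₁^2 - 4·x₁·x₂ + 4·x₂]].
At the point, J = [[6.0000, -13.0000], [-44.0000, -16.2500]] (det J = -669.5000).
Solving J·Δ = −F gives Δ = (-0.4041, -1.0519).
Then the next iterate is (x₁, x₂)₁ = (1.0959, 1.4481).
Re-evaluating at (1.0959, 1.4481): F = (-2.992787, -11.696027), so ‖F‖₂ = 12.0729.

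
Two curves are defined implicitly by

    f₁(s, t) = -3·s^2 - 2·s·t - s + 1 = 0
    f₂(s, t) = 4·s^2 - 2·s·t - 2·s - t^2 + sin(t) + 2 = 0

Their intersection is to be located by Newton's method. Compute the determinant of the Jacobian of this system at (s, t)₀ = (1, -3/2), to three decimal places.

13.717

J = [[-6·s - 2·t - 1, -2·s], [8·s - 2·t - 2, -2·s - 2·t + cos(t)]].
At the point, J = [[-4.000, -2.000], [9.000, 1.07074]].
det J = 13.717.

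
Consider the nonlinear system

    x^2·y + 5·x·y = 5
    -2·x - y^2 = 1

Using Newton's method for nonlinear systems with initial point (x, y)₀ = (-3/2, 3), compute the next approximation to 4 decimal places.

(0.3871, 1.2043)

At (-3/2, 3): F = (-20.7500, -7.0000).
Jacobian J = [[2·x·y + 5·y, x^2 + 5·x], [-2, -2·y]].
At the point, J = [[6.0000, -5.2500], [-2.0000, -6.0000]] (det J = -46.5000).
Solving J·Δ = −F gives Δ = (1.8871, -1.7957).
Then the next iterate is (x, y)₁ = (0.3871, 1.2043).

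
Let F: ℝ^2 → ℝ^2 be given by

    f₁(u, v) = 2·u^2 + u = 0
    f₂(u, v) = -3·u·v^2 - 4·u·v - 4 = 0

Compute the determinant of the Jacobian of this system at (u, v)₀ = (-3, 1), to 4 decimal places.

-330.0000

J = [[4·u + 1, 0], [-3·v^2 - 4·v, -6·u·v - 4·u]].
At the point, J = [[-11.0000, 0.0000], [-7.0000, 30.0000]].
det J = -330.0000.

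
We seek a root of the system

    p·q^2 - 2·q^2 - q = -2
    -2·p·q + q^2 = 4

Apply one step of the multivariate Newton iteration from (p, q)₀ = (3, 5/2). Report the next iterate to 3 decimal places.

At (3, 5/2): F = (5.750, -12.750).
Jacobian J = [[q^2, 2·p·q - 4·q - 1], [-2·q, -2·p + 2·q]].
At the point, J = [[6.250, 4.000], [-5.000, -1.000]] (det J = 13.750).
Solving J·Δ = −F gives Δ = (-3.291, 3.705).
Then the next iterate is (p, q)₁ = (-0.291, 6.205).

(-0.291, 6.205)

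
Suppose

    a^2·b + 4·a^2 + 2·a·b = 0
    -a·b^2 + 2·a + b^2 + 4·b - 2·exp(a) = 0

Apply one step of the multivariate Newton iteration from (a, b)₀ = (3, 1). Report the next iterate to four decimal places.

(2.1787, -0.6479)

At (3, 1): F = (51.0000, -32.171074).
Jacobian J = [[2·a·b + 8·a + 2·b, a^2 + 2·a], [-b^2 - 2·exp(a) + 2, -2·a·b + 2·b + 4]].
At the point, J = [[32.0000, 15.0000], [-39.171074, 0.0000]] (det J = 587.566108).
Solving J·Δ = −F gives Δ = (-0.8213, -1.6479).
Then the next iterate is (a, b)₁ = (2.1787, -0.6479).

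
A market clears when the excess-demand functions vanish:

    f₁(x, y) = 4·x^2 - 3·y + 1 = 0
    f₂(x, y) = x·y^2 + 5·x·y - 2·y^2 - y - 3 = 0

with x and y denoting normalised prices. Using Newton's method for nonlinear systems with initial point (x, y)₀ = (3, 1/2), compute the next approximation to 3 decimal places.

(1.519, 0.488)

At (3, 1/2): F = (35.500, 4.250).
Jacobian J = [[8·x, -3], [y^2 + 5·y, 2·x·y + 5·x - 4·y - 1]].
At the point, J = [[24.000, -3.000], [2.750, 15.000]] (det J = 368.250).
Solving J·Δ = −F gives Δ = (-1.481, -0.012).
Then the next iterate is (x, y)₁ = (1.519, 0.488).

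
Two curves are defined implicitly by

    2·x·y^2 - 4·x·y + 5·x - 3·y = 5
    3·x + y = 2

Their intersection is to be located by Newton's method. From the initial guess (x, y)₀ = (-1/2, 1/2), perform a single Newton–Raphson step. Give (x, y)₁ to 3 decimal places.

(1.000, -1.000)

At (-1/2, 1/2): F = (-8.250, -3.000).
Jacobian J = [[2·y^2 - 4·y + 5, 4·x·y - 4·x - 3], [3, 1]].
At the point, J = [[3.500, -2.000], [3.000, 1.000]] (det J = 9.500).
Solving J·Δ = −F gives Δ = (1.500, -1.500).
Then the next iterate is (x, y)₁ = (1.000, -1.000).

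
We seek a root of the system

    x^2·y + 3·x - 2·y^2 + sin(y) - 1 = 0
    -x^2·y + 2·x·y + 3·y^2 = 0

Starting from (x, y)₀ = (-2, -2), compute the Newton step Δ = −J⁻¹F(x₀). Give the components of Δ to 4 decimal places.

(1.8994, 0.2604)

At (-2, -2): F = (-23.909297, 28.0000).
Jacobian J = [[2·x·y + 3, x^2 - 4·y + cos(y)], [-2·x·y + 2·y, -x^2 + 2·x + 6·y]].
At the point, J = [[11.0000, 11.583853], [-12.0000, -20.0000]] (det J = -80.993762).
Solving J·Δ = −F gives Δ = (1.8994, 0.2604).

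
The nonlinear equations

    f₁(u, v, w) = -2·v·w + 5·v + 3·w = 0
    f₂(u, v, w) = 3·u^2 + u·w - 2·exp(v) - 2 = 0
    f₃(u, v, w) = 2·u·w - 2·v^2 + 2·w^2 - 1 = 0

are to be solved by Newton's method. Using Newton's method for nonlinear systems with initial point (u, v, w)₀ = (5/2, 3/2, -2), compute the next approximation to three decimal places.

At (5/2, 3/2, -2): F = (7.500, 2.78662, -7.500).
Jacobian J = [[0, -2·w + 5, -2·v + 3], [6·u + w, -2·exp(v), u], [2·w, -4·v, 2·u + 4·w]].
At the point, J = [[0.000, 9.000, 0.000], [13.000, -8.96338, 2.500], [-4.000, -6.000, -3.000]] (det J = 261.000).
Solving J·Δ = −F gives Δ = (-0.845, -0.833, 0.294).
Then the next iterate is (u, v, w)₁ = (1.655, 0.667, -1.706).

(1.655, 0.667, -1.706)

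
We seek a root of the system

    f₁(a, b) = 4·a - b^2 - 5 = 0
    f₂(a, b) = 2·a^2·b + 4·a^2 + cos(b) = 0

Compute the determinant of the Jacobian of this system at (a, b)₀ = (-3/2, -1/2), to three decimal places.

28.918

J = [[4, -2·b], [4·a·b + 8·a, 2·a^2 - sin(b)]].
At the point, J = [[4.000, 1.000], [-9.000, 4.97943]].
det J = 28.918.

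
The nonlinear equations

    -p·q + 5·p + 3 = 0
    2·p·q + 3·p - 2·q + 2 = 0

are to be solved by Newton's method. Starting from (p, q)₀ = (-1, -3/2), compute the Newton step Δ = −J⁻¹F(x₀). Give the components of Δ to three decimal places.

(0.346, 1.250)

At (-1, -3/2): F = (-3.500, 5.000).
Jacobian J = [[-q + 5, -p], [2·q + 3, 2·p - 2]].
At the point, J = [[6.500, 1.000], [0.000, -4.000]] (det J = -26.000).
Solving J·Δ = −F gives Δ = (0.346, 1.250).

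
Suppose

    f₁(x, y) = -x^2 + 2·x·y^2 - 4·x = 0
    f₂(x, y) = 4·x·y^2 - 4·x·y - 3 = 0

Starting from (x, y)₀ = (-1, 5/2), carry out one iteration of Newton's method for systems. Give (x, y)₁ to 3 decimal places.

(-2.556, -0.083)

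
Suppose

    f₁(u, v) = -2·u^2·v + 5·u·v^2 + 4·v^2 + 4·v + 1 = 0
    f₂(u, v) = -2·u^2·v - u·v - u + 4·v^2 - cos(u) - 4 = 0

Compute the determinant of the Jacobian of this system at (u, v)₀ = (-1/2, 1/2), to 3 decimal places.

J = [[-4·u·v + 5·v^2, -2·u^2 + 10·u·v + 8·v + 4], [-4·u·v - v + sin(u) - 1, -2·u^2 - u + 8·v]].
At the point, J = [[2.250, 5.000], [-0.97943, 4.000]].
det J = 13.897.

13.897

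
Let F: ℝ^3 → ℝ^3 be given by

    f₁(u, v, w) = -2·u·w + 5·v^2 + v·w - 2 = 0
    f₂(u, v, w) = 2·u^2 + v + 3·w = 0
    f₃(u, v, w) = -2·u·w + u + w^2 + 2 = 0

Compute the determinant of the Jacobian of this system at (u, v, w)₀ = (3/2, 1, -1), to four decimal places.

347.0000

J = [[-2·w, 10·v + w, -2·u + v], [4·u, 1, 3], [-2·w + 1, 0, -2·u + 2·w]].
At the point, J = [[2.0000, 9.0000, -2.0000], [6.0000, 1.0000, 3.0000], [3.0000, 0.0000, -5.0000]].
det J = 347.0000.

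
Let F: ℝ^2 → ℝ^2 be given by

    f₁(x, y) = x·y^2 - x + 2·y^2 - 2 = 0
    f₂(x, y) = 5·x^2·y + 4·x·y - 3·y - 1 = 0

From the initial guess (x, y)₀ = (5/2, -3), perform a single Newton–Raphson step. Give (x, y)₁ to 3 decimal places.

At (5/2, -3): F = (36.000, -115.750).
Jacobian J = [[y^2 - 1, 2·x·y + 4·y], [10·x·y + 4·y, 5·x^2 + 4·x - 3]].
At the point, J = [[8.000, -27.000], [-87.000, 38.250]] (det J = -2043.000).
Solving J·Δ = −F gives Δ = (-0.856, 1.080).
Then the next iterate is (x, y)₁ = (1.644, -1.920).

(1.644, -1.920)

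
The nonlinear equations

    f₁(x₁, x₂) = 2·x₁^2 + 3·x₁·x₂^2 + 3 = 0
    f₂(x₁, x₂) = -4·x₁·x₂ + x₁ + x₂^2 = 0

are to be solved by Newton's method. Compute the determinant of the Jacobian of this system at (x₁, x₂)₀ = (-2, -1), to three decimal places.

J = [[4·x₁ + 3·x₂^2, 6·x₁·x₂], [-4·x₂ + 1, -4·x₁ + 2·x₂]].
At the point, J = [[-5.000, 12.000], [5.000, 6.000]].
det J = -90.000.

-90.000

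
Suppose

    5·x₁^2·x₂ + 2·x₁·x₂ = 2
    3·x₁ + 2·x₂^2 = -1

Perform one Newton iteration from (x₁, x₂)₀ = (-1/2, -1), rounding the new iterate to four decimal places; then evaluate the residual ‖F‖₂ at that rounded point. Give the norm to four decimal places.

2.5822

At (-1/2, -1): F = (-2.2500, 1.5000).
Jacobian J = [[10·x₁·x₂ + 2·x₂, 5·x₁^2 + 2·x₁], [3, 4·x₂]].
At the point, J = [[3.0000, 0.2500], [3.0000, -4.0000]] (det J = -12.7500).
Solving J·Δ = −F gives Δ = (0.6765, 0.8824).
Then the next iterate is (x₁, x₂)₁ = (0.1765, -0.1176).
Re-evaluating at (0.1765, -0.1176): F = (-2.059830, 1.557160), so ‖F‖₂ = 2.5822.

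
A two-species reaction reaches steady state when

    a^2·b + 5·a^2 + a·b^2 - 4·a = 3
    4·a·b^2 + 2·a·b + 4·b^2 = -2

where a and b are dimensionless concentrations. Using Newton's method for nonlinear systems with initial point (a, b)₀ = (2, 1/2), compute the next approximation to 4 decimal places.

At (2, 1/2): F = (11.5000, 7.0000).
Jacobian J = [[2·a·b + 10·a + b^2 - 4, a^2 + 2·a·b], [4·b^2 + 2·b, 8·a·b + 2·a + 8·b]].
At the point, J = [[18.2500, 6.0000], [2.0000, 16.0000]] (det J = 280.0000).
Solving J·Δ = −F gives Δ = (-0.5071, -0.3741).
Then the next iterate is (a, b)₁ = (1.4929, 0.1259).

(1.4929, 0.1259)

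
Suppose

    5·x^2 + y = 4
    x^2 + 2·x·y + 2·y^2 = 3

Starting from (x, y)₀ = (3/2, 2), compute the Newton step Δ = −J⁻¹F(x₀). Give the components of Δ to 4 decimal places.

At (3/2, 2): F = (9.2500, 13.2500).
Jacobian J = [[10·x, 1], [2·x + 2·y, 2·x + 4·y]].
At the point, J = [[15.0000, 1.0000], [7.0000, 11.0000]] (det J = 158.0000).
Solving J·Δ = −F gives Δ = (-0.5601, -0.8481).

(-0.5601, -0.8481)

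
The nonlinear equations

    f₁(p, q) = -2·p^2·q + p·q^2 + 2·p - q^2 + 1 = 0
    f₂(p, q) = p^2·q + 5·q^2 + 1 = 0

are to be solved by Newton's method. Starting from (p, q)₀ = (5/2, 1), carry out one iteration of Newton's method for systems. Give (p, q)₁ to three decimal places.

(3.030, 0.083)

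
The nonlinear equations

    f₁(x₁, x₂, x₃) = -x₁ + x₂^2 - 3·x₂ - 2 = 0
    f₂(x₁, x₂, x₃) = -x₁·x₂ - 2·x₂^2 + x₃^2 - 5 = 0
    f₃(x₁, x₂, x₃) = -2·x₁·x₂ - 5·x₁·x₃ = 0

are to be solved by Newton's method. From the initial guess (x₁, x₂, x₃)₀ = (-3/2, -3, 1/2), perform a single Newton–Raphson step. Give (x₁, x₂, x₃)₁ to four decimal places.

(-0.5000, -1.1667, 0.0000)

At (-3/2, -3, 1/2): F = (17.5000, -27.2500, -5.2500).
Jacobian J = [[-1, 2·x₂ - 3, 0], [-x₂, -x₁ - 4·x₂, 2·x₃], [-2·x₂ - 5·x₃, -2·x₁, -5·x₁]].
At the point, J = [[-1.0000, -9.0000, 0.0000], [3.0000, 13.5000, 1.0000], [3.5000, 3.0000, 7.5000]] (det J = 72.7500).
Solving J·Δ = −F gives Δ = (1.0000, 1.8333, -0.5000).
Then the next iterate is (x₁, x₂, x₃)₁ = (-0.5000, -1.1667, 0.0000).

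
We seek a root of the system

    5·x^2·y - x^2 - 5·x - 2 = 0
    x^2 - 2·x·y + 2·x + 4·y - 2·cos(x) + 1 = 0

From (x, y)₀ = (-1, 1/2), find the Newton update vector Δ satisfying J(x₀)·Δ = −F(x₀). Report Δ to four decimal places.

At (-1, 1/2): F = (4.5000, 1.919395).
Jacobian J = [[10·x·y - 2·x - 5, 5·x^2], [2·x - 2·y + 2·sin(x) + 2, -2·x + 4]].
At the point, J = [[-8.0000, 5.0000], [-2.682942, 6.0000]] (det J = -34.585290).
Solving J·Δ = −F gives Δ = (0.5032, -0.0949).

(0.5032, -0.0949)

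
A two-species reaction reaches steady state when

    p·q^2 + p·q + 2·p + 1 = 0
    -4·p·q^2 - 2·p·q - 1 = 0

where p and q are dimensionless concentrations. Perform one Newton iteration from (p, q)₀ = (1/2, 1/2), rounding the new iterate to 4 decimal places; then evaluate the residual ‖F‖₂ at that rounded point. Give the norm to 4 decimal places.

At (1/2, 1/2): F = (2.3750, -2.0000).
Jacobian J = [[q^2 + q + 2, 2·p·q + p], [-4·q^2 - 2·q, -8·p·q - 2·p]].
At the point, J = [[2.7500, 1.0000], [-2.0000, -3.0000]] (det J = -6.2500).
Solving J·Δ = −F gives Δ = (-0.8200, -0.1200).
Then the next iterate is (p, q)₁ = (-0.3200, 0.3800).
Re-evaluating at (-0.3200, 0.3800): F = (0.192192, -0.571968), so ‖F‖₂ = 0.6034.

0.6034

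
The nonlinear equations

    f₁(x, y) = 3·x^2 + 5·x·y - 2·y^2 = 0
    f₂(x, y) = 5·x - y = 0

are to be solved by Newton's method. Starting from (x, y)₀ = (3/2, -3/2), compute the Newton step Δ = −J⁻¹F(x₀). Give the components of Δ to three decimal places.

(-1.630, 0.848)

At (3/2, -3/2): F = (-9.000, 9.000).
Jacobian J = [[6·x + 5·y, 5·x - 4·y], [5, -1]].
At the point, J = [[1.500, 13.500], [5.000, -1.000]] (det J = -69.000).
Solving J·Δ = −F gives Δ = (-1.630, 0.848).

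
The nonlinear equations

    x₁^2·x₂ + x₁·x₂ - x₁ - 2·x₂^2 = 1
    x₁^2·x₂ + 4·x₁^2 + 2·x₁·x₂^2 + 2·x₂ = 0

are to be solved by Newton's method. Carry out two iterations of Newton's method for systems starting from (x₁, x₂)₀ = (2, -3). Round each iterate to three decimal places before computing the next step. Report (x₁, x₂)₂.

At (2, -3): F = (-39.000, 34.000).
Jacobian J = [[2·x₁·x₂ + x₂ - 1, x₁^2 + x₁ - 4·x₂], [2·x₁·x₂ + 8·x₁ + 2·x₂^2, x₁^2 + 4·x₁·x₂ + 2]].
At the point, J = [[-16.000, 18.000], [22.000, -18.000]] (det J = -108.000).
Solving J·Δ = −F gives Δ = (0.833, 2.907).
Then the next iterate is (x₁, x₂)₁ = (2.833, -0.093).
Round to (2.833, -0.093) and repeat: F = (-4.86017, 31.22015), J = [[-1.61994, 11.23089], [22.15436, 8.97201]].
Δ = (-1.497, 0.217), so (x₁, x₂)₂ = (1.336, 0.124).

(1.336, 0.124)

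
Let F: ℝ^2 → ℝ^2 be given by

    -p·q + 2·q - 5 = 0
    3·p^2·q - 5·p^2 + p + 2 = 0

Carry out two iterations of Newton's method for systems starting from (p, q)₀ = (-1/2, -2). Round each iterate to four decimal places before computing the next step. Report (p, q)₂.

At (-1/2, -2): F = (-10.0000, -1.2500).
Jacobian J = [[-q, -p + 2], [6·p·q - 10·p + 1, 3·p^2]].
At the point, J = [[2.0000, 2.5000], [12.0000, 0.7500]] (det J = -28.5000).
Solving J·Δ = −F gives Δ = (-0.1535, 4.1228).
Then the next iterate is (p, q)₁ = (-0.6535, 2.1228).
Round to (-0.6535, 2.1228) and repeat: F = (0.632850, 1.930892), J = [[-2.1228, 2.6535], [-0.788499, 1.281187]].
Δ = (-6.8739, -5.7376), so (p, q)₂ = (-7.5274, -3.6148).

(-7.5274, -3.6148)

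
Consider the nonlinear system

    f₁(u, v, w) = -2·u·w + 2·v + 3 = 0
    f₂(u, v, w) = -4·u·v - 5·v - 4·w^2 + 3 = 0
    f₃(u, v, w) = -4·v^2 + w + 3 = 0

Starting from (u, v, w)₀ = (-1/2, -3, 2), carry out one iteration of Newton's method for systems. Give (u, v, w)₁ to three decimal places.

At (-1/2, -3, 2): F = (-1.000, -4.000, -31.000).
Jacobian J = [[-2·w, 2, -2·u], [-4·v, -4·u - 5, -8·w], [0, -8·v, 1]].
At the point, J = [[-4.000, 2.000, 1.000], [12.000, -3.000, -16.000], [0.000, 24.000, 1.000]] (det J = -1260.000).
Solving J·Δ = −F gives Δ = (0.341, 1.302, -0.238).
Then the next iterate is (u, v, w)₁ = (-0.159, -1.698, 1.762).

(-0.159, -1.698, 1.762)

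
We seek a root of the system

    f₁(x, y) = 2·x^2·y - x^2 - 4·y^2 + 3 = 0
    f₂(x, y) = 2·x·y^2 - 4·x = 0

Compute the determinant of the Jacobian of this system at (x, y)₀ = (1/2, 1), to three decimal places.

-13.000

J = [[4·x·y - 2·x, 2·x^2 - 8·y], [2·y^2 - 4, 4·x·y]].
At the point, J = [[1.000, -7.500], [-2.000, 2.000]].
det J = -13.000.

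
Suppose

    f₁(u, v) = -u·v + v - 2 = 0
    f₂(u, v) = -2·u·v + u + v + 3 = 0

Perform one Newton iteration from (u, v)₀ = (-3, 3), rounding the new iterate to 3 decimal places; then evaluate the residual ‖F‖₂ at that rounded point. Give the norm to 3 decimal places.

406.964

At (-3, 3): F = (10.000, 21.000).
Jacobian J = [[-v, -u + 1], [-2·v + 1, -2·u + 1]].
At the point, J = [[-3.000, 4.000], [-5.000, 7.000]] (det J = -1.000).
Solving J·Δ = −F gives Δ = (-14.000, -13.000).
Then the next iterate is (u, v)₁ = (-17.000, -10.000).
Re-evaluating at (-17.000, -10.000): F = (-182.000, -364.000), so ‖F‖₂ = 406.964.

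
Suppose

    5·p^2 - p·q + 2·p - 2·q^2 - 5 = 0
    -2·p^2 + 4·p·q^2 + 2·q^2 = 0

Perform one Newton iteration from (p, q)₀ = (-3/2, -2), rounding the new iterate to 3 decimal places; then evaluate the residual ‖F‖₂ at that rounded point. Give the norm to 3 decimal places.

6.881

At (-3/2, -2): F = (-7.750, -20.500).
Jacobian J = [[10·p - q + 2, -p - 4·q], [-4·p + 4·q^2, 8·p·q + 4·q]].
At the point, J = [[-11.000, 9.500], [22.000, 16.000]] (det J = -385.000).
Solving J·Δ = −F gives Δ = (0.184, 1.029).
Then the next iterate is (p, q)₁ = (-1.316, -0.971).
Re-evaluating at (-1.316, -0.971): F = (-2.13624, -6.54115), so ‖F‖₂ = 6.881.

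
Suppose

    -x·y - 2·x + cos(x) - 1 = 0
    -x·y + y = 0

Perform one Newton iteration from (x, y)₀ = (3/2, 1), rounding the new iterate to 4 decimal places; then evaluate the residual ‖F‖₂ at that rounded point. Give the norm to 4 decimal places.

35.1108

At (3/2, 1): F = (-5.429263, -0.5000).
Jacobian J = [[-y - sin(x) - 2, -x], [-y, -x + 1]].
At the point, J = [[-3.997495, -1.5000], [-1.0000, -0.5000]] (det J = 0.498747).
Solving J·Δ = −F gives Δ = (-3.9391, 6.8783).
Then the next iterate is (x, y)₁ = (-2.4391, 7.8783).
Re-evaluating at (-2.4391, 7.8783): F = (22.330928, 27.094262), so ‖F‖₂ = 35.1108.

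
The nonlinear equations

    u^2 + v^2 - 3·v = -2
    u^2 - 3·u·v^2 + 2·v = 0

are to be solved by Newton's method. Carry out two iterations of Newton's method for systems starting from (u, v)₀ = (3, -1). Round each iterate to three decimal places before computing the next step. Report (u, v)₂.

At (3, -1): F = (15.000, -2.000).
Jacobian J = [[2·u, 2·v - 3], [2·u - 3·v^2, -6·u·v + 2]].
At the point, J = [[6.000, -5.000], [3.000, 20.000]] (det J = 135.000).
Solving J·Δ = −F gives Δ = (-2.148, 0.422).
Then the next iterate is (u, v)₁ = (0.852, -0.578).
Round to (0.852, -0.578) and repeat: F = (4.79399, -1.28401), J = [[1.704, -4.156], [0.70175, 4.95474]].
Δ = (-1.621, 0.489), so (u, v)₂ = (-0.769, -0.089).

(-0.769, -0.089)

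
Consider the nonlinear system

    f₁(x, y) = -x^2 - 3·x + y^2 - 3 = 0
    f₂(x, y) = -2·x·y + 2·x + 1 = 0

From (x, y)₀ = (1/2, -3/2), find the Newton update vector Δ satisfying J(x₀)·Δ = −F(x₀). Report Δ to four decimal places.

At (1/2, -3/2): F = (-2.5000, 3.5000).
Jacobian J = [[-2·x - 3, 2·y], [-2·y + 2, -2·x]].
At the point, J = [[-4.0000, -3.0000], [5.0000, -1.0000]] (det J = 19.0000).
Solving J·Δ = −F gives Δ = (-0.6842, 0.0789).

(-0.6842, 0.0789)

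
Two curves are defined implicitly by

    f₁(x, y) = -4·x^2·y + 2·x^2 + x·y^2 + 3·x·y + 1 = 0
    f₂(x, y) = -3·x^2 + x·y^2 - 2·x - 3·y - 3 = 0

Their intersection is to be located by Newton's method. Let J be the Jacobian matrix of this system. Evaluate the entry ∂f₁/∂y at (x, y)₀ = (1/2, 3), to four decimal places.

3.5000

∂f₁/∂y = -4·x^2 + 2·x·y + 3·x.
At (1/2, 3) this is 3.5000.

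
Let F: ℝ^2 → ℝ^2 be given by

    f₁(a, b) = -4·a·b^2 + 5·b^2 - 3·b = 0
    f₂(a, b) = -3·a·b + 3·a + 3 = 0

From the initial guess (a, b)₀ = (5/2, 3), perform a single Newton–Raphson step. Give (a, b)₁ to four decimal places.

At (5/2, 3): F = (-54.0000, -12.0000).
Jacobian J = [[-4·b^2, -8·a·b + 10·b - 3], [-3·b + 3, -3·a]].
At the point, J = [[-36.0000, -33.0000], [-6.0000, -7.5000]] (det J = 72.0000).
Solving J·Δ = −F gives Δ = (-0.1250, -1.5000).
Then the next iterate is (a, b)₁ = (2.3750, 1.5000).

(2.3750, 1.5000)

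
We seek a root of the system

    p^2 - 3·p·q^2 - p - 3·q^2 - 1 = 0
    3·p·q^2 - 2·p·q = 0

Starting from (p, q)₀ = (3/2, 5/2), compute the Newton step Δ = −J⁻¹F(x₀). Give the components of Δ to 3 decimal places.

At (3/2, 5/2): F = (-47.125, 20.625).
Jacobian J = [[2·p - 3·q^2 - 1, -6·p·q - 6·q], [3·q^2 - 2·q, 6·p·q - 2·p]].
At the point, J = [[-16.750, -37.500], [13.750, 19.500]] (det J = 189.000).
Solving J·Δ = −F gives Δ = (0.770, -1.601).

(0.770, -1.601)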